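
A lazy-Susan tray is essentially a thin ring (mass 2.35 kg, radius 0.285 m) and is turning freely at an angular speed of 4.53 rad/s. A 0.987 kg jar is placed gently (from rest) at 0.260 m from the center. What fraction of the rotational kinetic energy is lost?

fraction ≈ 0.259

No external torque acts about the center; L_before = L_after.
I_p = (2.35)(0.285)² = 0.1909 kg·m².
Added inertia Σmr² = (0.987)(0.260)² = 0.06672 kg·m²; I_f = 0.1909 + 0.06672 = 0.2576 kg·m².
ω_f = I_p ω_i / I_f = (0.1909)(4.53) / 0.2576 = 3.357 rad/s.
KE_i = ½(0.1909)(4.530 rad/s)² = 1.959 J; KE_f = ½(0.2576)(3.357)² = 1.451 J.
Fraction lost = 0.2590.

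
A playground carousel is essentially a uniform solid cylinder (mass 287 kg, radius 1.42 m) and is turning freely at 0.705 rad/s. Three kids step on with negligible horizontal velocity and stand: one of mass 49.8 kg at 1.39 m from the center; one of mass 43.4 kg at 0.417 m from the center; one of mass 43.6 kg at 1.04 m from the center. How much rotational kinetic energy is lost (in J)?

The added mass arrives with no angular momentum about the center, and any external torque about the center is negligible, so the system's angular momentum is conserved.
I_p = ½(287)(1.42)² = 289.4 kg·m².
Added inertia Σmr² = (49.8)(1.39)² + (43.4)(0.417)² + (43.6)(1.04)² = 150.9 kg·m²; I_f = 289.4 + 150.9 = 440.3 kg·m².
ω_f = I_p ω_i / I_f = (289.4)(0.705) / 440.3 = 0.4633 rad/s.
KE_i = ½(289.4)(0.7050 rad/s)² = 71.91 J; KE_f = ½(440.3)(0.4633)² = 47.26 J.

energy lost ≈ 24.6 J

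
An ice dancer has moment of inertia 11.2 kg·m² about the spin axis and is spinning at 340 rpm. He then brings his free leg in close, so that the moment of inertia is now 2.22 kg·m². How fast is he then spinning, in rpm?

ω₂ ≈ 1720 rpm

With no external torque about the axis, L is conserved: I₁ω₁ = I₂ω₂.
ω₂ = I₁ω₁ / I₂ = (11.20)(340 rpm) / (2.220) = 1715 rpm.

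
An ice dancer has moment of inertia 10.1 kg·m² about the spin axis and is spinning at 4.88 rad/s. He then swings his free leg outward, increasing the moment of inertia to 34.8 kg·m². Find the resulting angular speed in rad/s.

ω₂ ≈ 1.42 rad/s

No external torque acts about the spin axis, so angular momentum is conserved.
ω₂ = I₁ω₁ / I₂ = (10.10)(4.88 rad/s) / (34.80) = 1.416 rad/s.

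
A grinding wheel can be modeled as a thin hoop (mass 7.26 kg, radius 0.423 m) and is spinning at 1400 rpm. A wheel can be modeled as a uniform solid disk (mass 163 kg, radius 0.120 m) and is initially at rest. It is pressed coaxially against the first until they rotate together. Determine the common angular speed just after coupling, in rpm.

|ω_f| ≈ 736 rpm

The coupling torques are internal; angular momentum about the shared axis is conserved.
Moments of inertia: I_A = (7.26)(0.423)² = 1.299 kg·m²; I_B = ½(163)(0.120)² = 1.174 kg·m².
Taking A's sense as positive: L = (1.299)(1400) = 1819 kg·m²·rpm.
Combined I = 1.299 + 1.174 = 2.473 kg·m².
ω_f = L / I = 1819 / 2.473 = 735.5 rpm.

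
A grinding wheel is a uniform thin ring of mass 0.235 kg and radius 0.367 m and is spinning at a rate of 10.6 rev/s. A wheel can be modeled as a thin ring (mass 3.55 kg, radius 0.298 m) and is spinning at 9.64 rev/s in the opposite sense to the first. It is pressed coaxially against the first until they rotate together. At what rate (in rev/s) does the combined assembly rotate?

|ω_f| ≈ 7.79 rev/s

No external torque acts about the common axis, so total angular momentum is conserved.
Moments of inertia: I_A = (0.235)(0.367)² = 0.03165 kg·m²; I_B = (3.55)(0.298)² = 0.3153 kg·m².
Taking A's sense as positive: L = (0.03165)(10.6) − (0.3153)(9.64) = -2.704 kg·m²·rev/s.
Combined I = 0.03165 + 0.3153 = 0.3469 kg·m².
ω_f = L / I = -2.704 / 0.3469 = -7.793 rev/s.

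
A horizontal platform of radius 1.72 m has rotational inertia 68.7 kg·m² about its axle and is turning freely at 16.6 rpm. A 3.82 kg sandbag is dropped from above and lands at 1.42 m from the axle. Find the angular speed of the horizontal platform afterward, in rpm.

The added mass arrives with no angular momentum about the axle, and any external torque about the axle is negligible, so the system's angular momentum is conserved.
Added inertia Σmr² = (3.82)(1.42)² = 7.703 kg·m²; I_f = 68.70 + 7.703 = 76.40 kg·m².
ω_f = I_p ω_i / I_f = (68.70)(16.6) / 76.40 = 14.93 rpm.

ω_f ≈ 14.9 rpm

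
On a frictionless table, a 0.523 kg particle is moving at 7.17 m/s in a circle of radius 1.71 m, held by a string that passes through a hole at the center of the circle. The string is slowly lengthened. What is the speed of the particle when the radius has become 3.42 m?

v₂ ≈ 3.58 m/s

The only horizontal force on the mass is along the cord (radial), so it exerts no torque about the hole and angular momentum m v r is conserved.
v₂ = v₁ r₁ / r₂ = (7.17)(1.71) / (3.42) = 3.585 m/s.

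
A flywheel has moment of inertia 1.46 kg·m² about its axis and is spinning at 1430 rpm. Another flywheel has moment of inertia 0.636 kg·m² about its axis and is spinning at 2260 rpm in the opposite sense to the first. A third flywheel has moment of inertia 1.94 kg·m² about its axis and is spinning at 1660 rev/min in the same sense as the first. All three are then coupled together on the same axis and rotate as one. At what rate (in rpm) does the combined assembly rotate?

|ω_f| ≈ 959 rpm

No external torque acts about the common axis, so total angular momentum is conserved.
Taking A's sense as positive: L = (1.460)(1430) − (0.6360)(2260) + (1.940)(1660) = 3871 kg·m²·rpm.
Combined I = 1.460 + 0.6360 + 1.940 = 4.036 kg·m².
ω_f = L / I = 3871 / 4.036 = 959.1 rpm.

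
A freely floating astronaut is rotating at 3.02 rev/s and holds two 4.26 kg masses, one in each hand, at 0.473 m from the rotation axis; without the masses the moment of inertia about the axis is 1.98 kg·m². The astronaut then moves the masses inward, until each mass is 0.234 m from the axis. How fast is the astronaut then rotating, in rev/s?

Angular momentum about the spin axis is conserved since the torque about it is zero.
I₁ = 1.98 + 2(4.26)(0.473)² = 3.886 kg·m²; I₂ = 1.98 + 2(4.26)(0.234)² = 2.447 kg·m².
ω₂ = I₁ω₁ / I₂ = (3.886)(3.02 rev/s) / (2.447) = 4.797 rev/s.

ω₂ ≈ 4.80 rev/s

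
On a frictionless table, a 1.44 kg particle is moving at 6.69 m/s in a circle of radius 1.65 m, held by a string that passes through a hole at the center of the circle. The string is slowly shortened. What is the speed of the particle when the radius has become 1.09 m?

v₂ ≈ 10.1 m/s

Central (radial) force ⇒ zero torque about the center ⇒ m v r is constant.
v₂ = v₁ r₁ / r₂ = (6.69)(1.65) / (1.09) = 10.13 m/s.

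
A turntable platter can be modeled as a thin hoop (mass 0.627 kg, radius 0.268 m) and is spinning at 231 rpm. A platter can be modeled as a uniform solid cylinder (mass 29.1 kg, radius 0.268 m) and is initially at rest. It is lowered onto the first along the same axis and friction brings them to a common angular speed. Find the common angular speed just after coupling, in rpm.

The coupling torques are internal; angular momentum about the shared axis is conserved.
Moments of inertia: I_A = (0.627)(0.268)² = 0.04503 kg·m²; I_B = ½(29.1)(0.268)² = 1.045 kg·m².
Taking A's sense as positive: L = (0.04503)(231) = 10.40 kg·m²·rpm.
Combined I = 0.04503 + 1.045 = 1.090 kg·m².
ω_f = L / I = 10.40 / 1.090 = 9.543 rpm.

|ω_f| ≈ 9.54 rpm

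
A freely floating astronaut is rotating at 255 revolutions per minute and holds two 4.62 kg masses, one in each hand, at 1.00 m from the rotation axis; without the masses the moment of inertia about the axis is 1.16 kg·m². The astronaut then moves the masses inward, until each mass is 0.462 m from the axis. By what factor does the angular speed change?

ω₂/ω₁ ≈ 3.32

With no external torque about the axis, L is conserved: I₁ω₁ = I₂ω₂.
I₁ = 1.16 + 2(4.62)(1.00)² = 10.40 kg·m²; I₂ = 1.16 + 2(4.62)(0.462)² = 3.132 kg·m².
ω₂/ω₁ = I₁/I₂ = 10.40 / 3.132 = 3.320.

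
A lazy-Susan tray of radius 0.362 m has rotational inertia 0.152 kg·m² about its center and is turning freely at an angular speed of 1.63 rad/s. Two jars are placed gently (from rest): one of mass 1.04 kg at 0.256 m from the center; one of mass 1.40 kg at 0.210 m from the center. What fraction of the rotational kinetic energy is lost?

The added mass arrives with no angular momentum about the center, and any external torque about the center is negligible, so the system's angular momentum is conserved.
Added inertia Σmr² = (1.04)(0.256)² + (1.40)(0.210)² = 0.1299 kg·m²; I_f = 0.1520 + 0.1299 = 0.2819 kg·m².
ω_f = I_p ω_i / I_f = (0.1520)(1.63) / 0.2819 = 0.8789 rad/s.
KE_i = ½(0.1520)(1.630 rad/s)² = 0.2019 J; KE_f = ½(0.2819)(0.8789)² = 0.1089 J.
Fraction lost = 0.4608.

fraction ≈ 0.461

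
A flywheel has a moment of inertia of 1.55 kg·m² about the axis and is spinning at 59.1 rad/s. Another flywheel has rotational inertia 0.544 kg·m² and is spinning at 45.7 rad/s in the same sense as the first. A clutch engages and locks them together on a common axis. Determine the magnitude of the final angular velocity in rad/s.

|ω_f| ≈ 55.6 rad/s

The coupling torques are internal; angular momentum about the shared axis is conserved.
Taking A's sense as positive: L = (1.550)(59.1) + (0.5440)(45.7) = 116.5 kg·m²·rad/s.
Combined I = 1.550 + 0.5440 = 2.094 kg·m².
ω_f = L / I = 116.5 / 2.094 = 55.62 rad/s.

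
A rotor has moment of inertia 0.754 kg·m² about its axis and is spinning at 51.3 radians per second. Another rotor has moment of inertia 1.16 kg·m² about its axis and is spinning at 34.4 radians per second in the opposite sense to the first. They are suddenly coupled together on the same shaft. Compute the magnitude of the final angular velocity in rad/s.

|ω_f| ≈ 0.639 rad/s

The coupling torques are internal; angular momentum about the shared axis is conserved.
Taking A's sense as positive: L = (0.7540)(51.3) − (1.160)(34.4) = -1.224 kg·m²·rad/s.
Combined I = 0.7540 + 1.160 = 1.914 kg·m².
ω_f = L / I = -1.224 / 1.914 = -0.6394 rad/s.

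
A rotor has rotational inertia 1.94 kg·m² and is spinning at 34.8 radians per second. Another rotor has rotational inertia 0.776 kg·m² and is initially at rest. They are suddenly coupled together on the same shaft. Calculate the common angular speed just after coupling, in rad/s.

No external torque acts about the common axis, so total angular momentum is conserved.
Taking A's sense as positive: L = (1.940)(34.8) = 67.51 kg·m²·rad/s.
Combined I = 1.940 + 0.7760 = 2.716 kg·m².
ω_f = L / I = 67.51 / 2.716 = 24.86 rad/s.

|ω_f| ≈ 24.9 rad/s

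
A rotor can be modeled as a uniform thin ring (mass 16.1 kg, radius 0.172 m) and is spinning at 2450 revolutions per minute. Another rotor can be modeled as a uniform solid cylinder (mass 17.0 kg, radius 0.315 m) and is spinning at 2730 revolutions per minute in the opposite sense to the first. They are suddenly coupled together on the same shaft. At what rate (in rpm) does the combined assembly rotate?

The coupling torques are internal; angular momentum about the shared axis is conserved.
Moments of inertia: I_A = (16.1)(0.172)² = 0.4763 kg·m²; I_B = ½(17.0)(0.315)² = 0.8434 kg·m².
Taking A's sense as positive: L = (0.4763)(2450) − (0.8434)(2730) = -1136 kg·m²·rpm.
Combined I = 0.4763 + 0.8434 = 1.320 kg·m².
ω_f = L / I = -1136 / 1.320 = -860.5 rpm.

|ω_f| ≈ 860 rpm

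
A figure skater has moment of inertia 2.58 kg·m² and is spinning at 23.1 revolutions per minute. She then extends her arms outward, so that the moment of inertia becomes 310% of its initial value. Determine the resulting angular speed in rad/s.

ω₂ ≈ 0.780 rad/s

With no external torque about the axis, L is conserved: I₁ω₁ = I₂ω₂.
I₂ = 3.10 × 2.58 = 7.998 kg·m².
ω₂ = I₁ω₁ / I₂ = (2.580)(23.1 rpm) / (7.998) = 7.452 rpm = 0.7803 rad/s.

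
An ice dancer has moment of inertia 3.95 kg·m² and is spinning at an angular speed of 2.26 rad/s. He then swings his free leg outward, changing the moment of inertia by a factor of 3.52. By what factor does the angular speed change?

No external torque acts about the spin axis, so angular momentum is conserved.
I₂ = 3.52 × 3.95 = 13.90 kg·m².
ω₂/ω₁ = I₁/I₂ = 3.950 / 13.90 = 0.2841.

ω₂/ω₁ ≈ 0.284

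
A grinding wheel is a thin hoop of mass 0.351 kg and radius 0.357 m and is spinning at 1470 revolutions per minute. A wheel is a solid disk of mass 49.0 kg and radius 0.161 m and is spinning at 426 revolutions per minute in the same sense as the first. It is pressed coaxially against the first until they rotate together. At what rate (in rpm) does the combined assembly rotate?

|ω_f| ≈ 495 rpm

No external torque acts about the common axis, so total angular momentum is conserved.
Moments of inertia: I_A = (0.351)(0.357)² = 0.04473 kg·m²; I_B = ½(49.0)(0.161)² = 0.6351 kg·m².
Taking A's sense as positive: L = (0.04473)(1470) + (0.6351)(426) = 336.3 kg·m²·rpm.
Combined I = 0.04473 + 0.6351 = 0.6798 kg·m².
ω_f = L / I = 336.3 / 0.6798 = 494.7 rpm.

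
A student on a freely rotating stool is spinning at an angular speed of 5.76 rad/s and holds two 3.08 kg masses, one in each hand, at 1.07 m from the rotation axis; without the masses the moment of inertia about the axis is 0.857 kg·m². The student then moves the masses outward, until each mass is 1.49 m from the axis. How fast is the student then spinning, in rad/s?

No external torque acts about the spin axis, so angular momentum is conserved.
I₁ = 0.857 + 2(3.08)(1.07)² = 7.910 kg·m²; I₂ = 0.857 + 2(3.08)(1.49)² = 14.53 kg·m².
ω₂ = I₁ω₁ / I₂ = (7.910)(5.76 rad/s) / (14.53) = 3.135 rad/s.

ω₂ ≈ 3.13 rad/s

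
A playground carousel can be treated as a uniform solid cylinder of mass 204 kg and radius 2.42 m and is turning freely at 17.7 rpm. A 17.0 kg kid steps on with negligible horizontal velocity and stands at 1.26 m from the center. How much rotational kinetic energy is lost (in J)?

energy lost ≈ 44.4 J

No external torque acts about the center; L_before = L_after.
I_p = ½(204)(2.42)² = 597.4 kg·m².
Added inertia Σmr² = (17.0)(1.26)² = 26.99 kg·m²; I_f = 597.4 + 26.99 = 624.3 kg·m².
ω_f = I_p ω_i / I_f = (597.4)(17.7) / 624.3 = 16.93 rpm.
KE_i = ½(597.4)(1.854 rad/s)² = 1026 J; KE_f = ½(624.3)(1.773)² = 981.8 J.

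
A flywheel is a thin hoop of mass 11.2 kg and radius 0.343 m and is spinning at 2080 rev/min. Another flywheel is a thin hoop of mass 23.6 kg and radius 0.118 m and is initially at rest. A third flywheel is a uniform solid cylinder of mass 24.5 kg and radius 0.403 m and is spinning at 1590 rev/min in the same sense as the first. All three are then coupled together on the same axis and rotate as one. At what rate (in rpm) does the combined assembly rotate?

No external torque acts about the common axis, so total angular momentum is conserved.
Moments of inertia: I_A = (11.2)(0.343)² = 1.318 kg·m²; I_B = (23.6)(0.118)² = 0.3286 kg·m²; I_C = ½(24.5)(0.403)² = 1.990 kg·m².
Taking A's sense as positive: L = (1.318)(2080) + (1.990)(1590) = 5904 kg·m²·rpm.
Combined I = 1.318 + 0.3286 + 1.990 = 3.636 kg·m².
ω_f = L / I = 5904 / 3.636 = 1624 rpm.

|ω_f| ≈ 1620 rpm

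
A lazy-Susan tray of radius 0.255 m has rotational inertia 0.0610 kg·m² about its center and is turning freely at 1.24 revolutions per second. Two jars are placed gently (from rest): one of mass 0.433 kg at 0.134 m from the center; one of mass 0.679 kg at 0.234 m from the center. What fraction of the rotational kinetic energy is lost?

No external torque acts about the center; L_before = L_after.
Added inertia Σmr² = (0.433)(0.134)² + (0.679)(0.234)² = 0.04495 kg·m²; I_f = 0.06100 + 0.04495 = 0.1060 kg·m².
ω_f = I_p ω_i / I_f = (0.06100)(1.24) / 0.1060 = 0.7139 rev/s.
KE_i = ½(0.06100)(7.791 rad/s)² = 1.851 J; KE_f = ½(0.1060)(4.486)² = 1.066 J.
Fraction lost = 0.4243.

fraction ≈ 0.424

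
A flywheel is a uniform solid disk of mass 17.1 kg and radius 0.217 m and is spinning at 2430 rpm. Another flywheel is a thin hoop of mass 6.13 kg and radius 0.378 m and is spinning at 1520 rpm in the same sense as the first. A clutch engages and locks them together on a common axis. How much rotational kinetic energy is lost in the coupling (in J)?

No external torque acts about the common axis, so total angular momentum is conserved.
Moments of inertia: I_A = ½(17.1)(0.217)² = 0.4026 kg·m²; I_B = (6.13)(0.378)² = 0.8759 kg·m².
Taking A's sense as positive: L = (0.4026)(2430) + (0.8759)(1520) = 2310 kg·m²·rpm.
Combined I = 0.4026 + 0.8759 = 1.278 kg·m².
ω_f = L / I = 2310 / 1.278 = 1807 rpm.
KE_i = ½ΣIω² = 24130 J; KE_f = ½(1.278)(189.2)² = 22880 J.

ΔKE lost ≈ 1250 J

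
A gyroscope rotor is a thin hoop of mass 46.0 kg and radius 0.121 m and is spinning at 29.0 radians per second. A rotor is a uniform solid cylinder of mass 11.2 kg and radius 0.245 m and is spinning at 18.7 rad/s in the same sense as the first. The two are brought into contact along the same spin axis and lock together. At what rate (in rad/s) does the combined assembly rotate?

|ω_f| ≈ 25.6 rad/s

No external torque acts about the common axis, so total angular momentum is conserved.
Moments of inertia: I_A = (46.0)(0.121)² = 0.6735 kg·m²; I_B = ½(11.2)(0.245)² = 0.3361 kg·m².
Taking A's sense as positive: L = (0.6735)(29.0) + (0.3361)(18.7) = 25.82 kg·m²·rad/s.
Combined I = 0.6735 + 0.3361 = 1.010 kg·m².
ω_f = L / I = 25.82 / 1.010 = 25.57 rad/s.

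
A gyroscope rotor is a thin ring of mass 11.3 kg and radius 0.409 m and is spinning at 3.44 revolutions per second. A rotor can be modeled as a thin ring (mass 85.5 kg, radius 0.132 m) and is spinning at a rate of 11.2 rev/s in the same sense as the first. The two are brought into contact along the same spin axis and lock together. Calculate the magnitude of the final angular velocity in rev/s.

|ω_f| ≈ 6.86 rev/s

The coupling torques are internal; angular momentum about the shared axis is conserved.
Moments of inertia: I_A = (11.3)(0.409)² = 1.890 kg·m²; I_B = (85.5)(0.132)² = 1.490 kg·m².
Taking A's sense as positive: L = (1.890)(3.44) + (1.490)(11.2) = 23.19 kg·m²·rev/s.
Combined I = 1.890 + 1.490 = 3.380 kg·m².
ω_f = L / I = 23.19 / 3.380 = 6.860 rev/s.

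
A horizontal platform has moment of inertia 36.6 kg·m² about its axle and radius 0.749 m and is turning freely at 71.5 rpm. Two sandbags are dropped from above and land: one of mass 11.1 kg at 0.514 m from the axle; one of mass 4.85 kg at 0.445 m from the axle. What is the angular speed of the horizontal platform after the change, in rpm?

ω_f ≈ 64.6 rpm

No external torque acts about the axle; L_before = L_after.
Added inertia Σmr² = (11.1)(0.514)² + (4.85)(0.445)² = 3.893 kg·m²; I_f = 36.60 + 3.893 = 40.49 kg·m².
ω_f = I_p ω_i / I_f = (36.60)(71.5) / 40.49 = 64.63 rpm.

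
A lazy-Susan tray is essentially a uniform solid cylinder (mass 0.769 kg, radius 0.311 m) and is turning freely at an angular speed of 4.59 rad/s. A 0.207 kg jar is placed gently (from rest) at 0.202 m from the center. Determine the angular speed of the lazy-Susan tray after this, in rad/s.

ω_f ≈ 3.74 rad/s

The added mass arrives with no angular momentum about the center, and any external torque about the center is negligible, so the system's angular momentum is conserved.
I_p = ½(0.769)(0.311)² = 0.03719 kg·m².
Added inertia Σmr² = (0.207)(0.202)² = 0.008446 kg·m²; I_f = 0.03719 + 0.008446 = 0.04564 kg·m².
ω_f = I_p ω_i / I_f = (0.03719)(4.59) / 0.04564 = 3.740 rad/s.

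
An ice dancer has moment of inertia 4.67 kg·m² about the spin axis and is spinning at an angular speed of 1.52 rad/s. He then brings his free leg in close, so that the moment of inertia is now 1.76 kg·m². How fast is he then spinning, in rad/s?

Angular momentum about the spin axis is conserved since the torque about it is zero.
ω₂ = I₁ω₁ / I₂ = (4.670)(1.52 rad/s) / (1.760) = 4.033 rad/s.

ω₂ ≈ 4.03 rad/s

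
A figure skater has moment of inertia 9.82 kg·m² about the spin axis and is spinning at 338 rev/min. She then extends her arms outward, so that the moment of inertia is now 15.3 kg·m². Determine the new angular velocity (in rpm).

ω₂ ≈ 217 rpm

With no external torque about the axis, L is conserved: I₁ω₁ = I₂ω₂.
ω₂ = I₁ω₁ / I₂ = (9.820)(338 rpm) / (15.30) = 216.9 rpm.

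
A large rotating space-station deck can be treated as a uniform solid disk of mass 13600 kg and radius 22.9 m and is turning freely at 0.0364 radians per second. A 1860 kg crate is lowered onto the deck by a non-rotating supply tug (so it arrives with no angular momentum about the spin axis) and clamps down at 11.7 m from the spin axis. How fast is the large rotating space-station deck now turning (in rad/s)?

ω_f ≈ 0.0340 rad/s

The added mass arrives with no angular momentum about the spin axis, and any external torque about the spin axis is negligible, so the system's angular momentum is conserved.
I_p = ½(13600)(22.9)² = 3.566e+06 kg·m².
Added inertia Σmr² = (1860)(11.7)² = 2.546e+05 kg·m²; I_f = 3.566e+06 + 2.546e+05 = 3.821e+06 kg·m².
ω_f = I_p ω_i / I_f = (3.566e+06)(0.0364) / 3.821e+06 = 0.03397 rad/s.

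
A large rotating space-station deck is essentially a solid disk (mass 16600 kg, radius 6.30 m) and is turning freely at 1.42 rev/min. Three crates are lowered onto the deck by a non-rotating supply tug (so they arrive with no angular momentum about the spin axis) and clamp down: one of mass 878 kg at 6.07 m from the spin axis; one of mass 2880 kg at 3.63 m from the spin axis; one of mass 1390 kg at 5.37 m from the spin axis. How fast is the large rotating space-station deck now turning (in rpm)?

The added mass arrives with no angular momentum about the spin axis, and any external torque about the spin axis is negligible, so the system's angular momentum is conserved.
I_p = ½(16600)(6.30)² = 3.294e+05 kg·m².
Added inertia Σmr² = (878)(6.07)² + (2880)(3.63)² + (1390)(5.37)² = 1.104e+05 kg·m²; I_f = 3.294e+05 + 1.104e+05 = 4.398e+05 kg·m².
ω_f = I_p ω_i / I_f = (3.294e+05)(1.42) / 4.398e+05 = 1.064 rpm.

ω_f ≈ 1.06 rpm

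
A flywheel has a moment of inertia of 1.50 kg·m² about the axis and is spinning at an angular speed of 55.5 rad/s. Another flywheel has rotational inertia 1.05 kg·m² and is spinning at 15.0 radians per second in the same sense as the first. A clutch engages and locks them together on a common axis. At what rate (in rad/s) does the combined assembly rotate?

No external torque acts about the common axis, so total angular momentum is conserved.
Taking A's sense as positive: L = (1.500)(55.5) + (1.050)(15.0) = 99.00 kg·m²·rad/s.
Combined I = 1.500 + 1.050 = 2.550 kg·m².
ω_f = L / I = 99.00 / 2.550 = 38.82 rad/s.

|ω_f| ≈ 38.8 rad/s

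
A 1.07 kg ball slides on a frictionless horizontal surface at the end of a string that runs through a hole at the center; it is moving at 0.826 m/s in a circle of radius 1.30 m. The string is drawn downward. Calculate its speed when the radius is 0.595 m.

Central (radial) force ⇒ zero torque about the center ⇒ m v r is constant.
v₂ = v₁ r₁ / r₂ = (0.826)(1.30) / (0.595) = 1.805 m/s.

v₂ ≈ 1.80 m/s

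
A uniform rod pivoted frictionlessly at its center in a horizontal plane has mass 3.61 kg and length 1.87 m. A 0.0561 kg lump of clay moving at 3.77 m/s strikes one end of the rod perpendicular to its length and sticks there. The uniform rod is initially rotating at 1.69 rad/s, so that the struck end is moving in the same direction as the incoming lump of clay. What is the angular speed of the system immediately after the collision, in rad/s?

The axle reaction passes through the pivot and exerts no torque about it; angular momentum about the pivot is conserved through the impact.
I_p = (1/12)(3.61)(1.87)² = 1.052 kg·m². Taking the sense of the lump of clay's angular momentum as positive, L_{lump} = m v R = (0.0561)(3.77)(1.87/2) = 0.1977 kg·m²/s.
L_i = +I_p ω_p + m v R = +(1.052)(1.69) + 0.1977 = 1.976 kg·m²/s.
After sticking, I_f = I_p + m R² = 1.052 + (0.0561)(1.87/2)² = 1.101 kg·m².
ω_f = L_i / I_f = 1.976 / 1.101 = 1.794 rad/s.

|ω_f| ≈ 1.79 rad/s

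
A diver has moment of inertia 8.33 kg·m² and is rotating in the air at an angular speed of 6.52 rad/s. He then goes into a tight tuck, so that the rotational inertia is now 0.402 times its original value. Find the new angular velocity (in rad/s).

ω₂ ≈ 16.2 rad/s

With no external torque about the axis, L is conserved: I₁ω₁ = I₂ω₂.
I₂ = 0.402 × 8.33 = 3.349 kg·m².
ω₂ = I₁ω₁ / I₂ = (8.330)(6.52 rad/s) / (3.349) = 16.22 rad/s.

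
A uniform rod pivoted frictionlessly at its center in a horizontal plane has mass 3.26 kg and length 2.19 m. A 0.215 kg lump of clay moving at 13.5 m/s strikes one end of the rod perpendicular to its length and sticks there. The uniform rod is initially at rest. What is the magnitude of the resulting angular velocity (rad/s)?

About the pivot the impulsive forces during the collision are internal, so angular momentum about that axis is conserved.
I_p = (1/12)(3.26)(2.19)² = 1.303 kg·m². Taking the sense of the lump of clay's angular momentum as positive, L_{lump} = m v R = (0.215)(13.5)(2.19/2) = 3.178 kg·m²/s.
L_i = 0 + 3.178 = 3.178 kg·m²/s.
After sticking, I_f = I_p + m R² = 1.303 + (0.215)(2.19/2)² = 1.561 kg·m².
ω_f = L_i / I_f = 3.178 / 1.561 = 2.036 rad/s.

|ω_f| ≈ 2.04 rad/s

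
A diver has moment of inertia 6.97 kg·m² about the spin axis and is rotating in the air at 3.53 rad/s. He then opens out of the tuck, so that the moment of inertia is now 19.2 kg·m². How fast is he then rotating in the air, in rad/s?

ω₂ ≈ 1.28 rad/s

With no external torque about the axis, L is conserved: I₁ω₁ = I₂ω₂.
ω₂ = I₁ω₁ / I₂ = (6.970)(3.53 rad/s) / (19.20) = 1.281 rad/s.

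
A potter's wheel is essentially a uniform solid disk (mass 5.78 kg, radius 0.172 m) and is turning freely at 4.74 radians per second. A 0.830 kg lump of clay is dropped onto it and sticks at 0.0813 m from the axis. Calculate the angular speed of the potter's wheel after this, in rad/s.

The added mass arrives with no angular momentum about the axis, and any external torque about the axis is negligible, so the system's angular momentum is conserved.
I_p = ½(5.78)(0.172)² = 0.08550 kg·m².
Added inertia Σmr² = (0.830)(0.0813)² = 0.005486 kg·m²; I_f = 0.08550 + 0.005486 = 0.09098 kg·m².
ω_f = I_p ω_i / I_f = (0.08550)(4.74) / 0.09098 = 4.454 rad/s.

ω_f ≈ 4.45 rad/s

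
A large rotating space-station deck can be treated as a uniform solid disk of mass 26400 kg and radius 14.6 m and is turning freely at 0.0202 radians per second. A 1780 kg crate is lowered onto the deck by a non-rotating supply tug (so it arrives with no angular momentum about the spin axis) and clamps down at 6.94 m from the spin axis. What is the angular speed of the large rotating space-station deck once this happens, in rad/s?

ω_f ≈ 0.0196 rad/s

No external torque acts about the spin axis; L_before = L_after.
I_p = ½(26400)(14.6)² = 2.814e+06 kg·m².
Added inertia Σmr² = (1780)(6.94)² = 85730 kg·m²; I_f = 2.814e+06 + 85730 = 2.899e+06 kg·m².
ω_f = I_p ω_i / I_f = (2.814e+06)(0.0202) / 2.899e+06 = 0.01960 rad/s.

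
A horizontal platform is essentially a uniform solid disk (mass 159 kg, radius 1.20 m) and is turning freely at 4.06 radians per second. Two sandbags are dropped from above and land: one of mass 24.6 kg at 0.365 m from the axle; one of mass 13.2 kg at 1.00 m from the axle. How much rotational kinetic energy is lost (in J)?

The added mass arrives with no angular momentum about the axle, and any external torque about the axle is negligible, so the system's angular momentum is conserved.
I_p = ½(159)(1.20)² = 114.5 kg·m².
Added inertia Σmr² = (24.6)(0.365)² + (13.2)(1.00)² = 16.48 kg·m²; I_f = 114.5 + 16.48 = 131.0 kg·m².
ω_f = I_p ω_i / I_f = (114.5)(4.06) / 131.0 = 3.549 rad/s.
KE_i = ½(114.5)(4.060 rad/s)² = 943.5 J; KE_f = ½(131.0)(3.549)² = 824.8 J.

energy lost ≈ 119 J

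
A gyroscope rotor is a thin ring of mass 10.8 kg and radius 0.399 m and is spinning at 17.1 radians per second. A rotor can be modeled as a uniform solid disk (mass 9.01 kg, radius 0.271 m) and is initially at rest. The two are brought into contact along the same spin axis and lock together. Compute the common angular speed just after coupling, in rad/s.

|ω_f| ≈ 14.3 rad/s

The coupling torques are internal; angular momentum about the shared axis is conserved.
Moments of inertia: I_A = (10.8)(0.399)² = 1.719 kg·m²; I_B = ½(9.01)(0.271)² = 0.3309 kg·m².
Taking A's sense as positive: L = (1.719)(17.1) = 29.40 kg·m²·rad/s.
Combined I = 1.719 + 0.3309 = 2.050 kg·m².
ω_f = L / I = 29.40 / 2.050 = 14.34 rad/s.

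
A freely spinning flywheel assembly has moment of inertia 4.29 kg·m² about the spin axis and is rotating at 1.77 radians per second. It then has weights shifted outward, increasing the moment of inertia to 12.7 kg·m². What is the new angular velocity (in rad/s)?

ω₂ ≈ 0.598 rad/s

No external torque acts about the spin axis, so angular momentum is conserved.
ω₂ = I₁ω₁ / I₂ = (4.290)(1.77 rad/s) / (12.70) = 0.5979 rad/s.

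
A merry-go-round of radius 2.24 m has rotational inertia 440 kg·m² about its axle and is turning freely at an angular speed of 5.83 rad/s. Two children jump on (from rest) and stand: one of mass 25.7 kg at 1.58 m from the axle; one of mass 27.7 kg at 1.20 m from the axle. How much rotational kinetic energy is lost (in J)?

No external torque acts about the axle; L_before = L_after.
Added inertia Σmr² = (25.7)(1.58)² + (27.7)(1.20)² = 104.0 kg·m²; I_f = 440.0 + 104.0 = 544.0 kg·m².
ω_f = I_p ω_i / I_f = (440.0)(5.83) / 544.0 = 4.715 rad/s.
KE_i = ½(440.0)(5.830 rad/s)² = 7478 J; KE_f = ½(544.0)(4.715)² = 6048 J.

energy lost ≈ 1430 J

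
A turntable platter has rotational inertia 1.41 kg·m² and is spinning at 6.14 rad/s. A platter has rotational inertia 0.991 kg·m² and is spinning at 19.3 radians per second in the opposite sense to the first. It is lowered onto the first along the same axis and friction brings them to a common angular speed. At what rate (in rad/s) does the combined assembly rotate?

|ω_f| ≈ 4.36 rad/s

The coupling torques are internal; angular momentum about the shared axis is conserved.
Taking A's sense as positive: L = (1.410)(6.14) − (0.9910)(19.3) = -10.47 kg·m²·rad/s.
Combined I = 1.410 + 0.9910 = 2.401 kg·m².
ω_f = L / I = -10.47 / 2.401 = -4.360 rad/s.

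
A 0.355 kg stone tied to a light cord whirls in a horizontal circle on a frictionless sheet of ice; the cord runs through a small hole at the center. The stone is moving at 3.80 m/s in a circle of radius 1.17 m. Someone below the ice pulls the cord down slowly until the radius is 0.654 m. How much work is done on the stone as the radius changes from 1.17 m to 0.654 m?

The only horizontal force on the mass is along the cord (radial), so it exerts no torque about the hole and angular momentum m v r is conserved.
v₂ = v₁ r₁ / r₂ = (3.80)(1.17) / (0.654) = 6.798 m/s.
W = ΔKE = ½m(v₂² − v₁²) = 5.640 J.

W ≈ 5.64 J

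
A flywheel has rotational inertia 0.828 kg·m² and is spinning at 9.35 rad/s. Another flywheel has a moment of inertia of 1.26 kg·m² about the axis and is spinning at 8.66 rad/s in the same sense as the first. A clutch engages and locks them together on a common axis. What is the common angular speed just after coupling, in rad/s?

No external torque acts about the common axis, so total angular momentum is conserved.
Taking A's sense as positive: L = (0.8280)(9.35) + (1.260)(8.66) = 18.65 kg·m²·rad/s.
Combined I = 0.8280 + 1.260 = 2.088 kg·m².
ω_f = L / I = 18.65 / 2.088 = 8.934 rad/s.

|ω_f| ≈ 8.93 rad/s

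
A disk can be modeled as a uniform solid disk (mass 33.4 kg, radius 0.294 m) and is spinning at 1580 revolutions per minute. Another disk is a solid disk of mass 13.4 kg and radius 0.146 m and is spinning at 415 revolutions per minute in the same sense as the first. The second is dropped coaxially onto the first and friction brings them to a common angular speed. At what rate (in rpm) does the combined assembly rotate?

|ω_f| ≈ 1480 rpm

No external torque acts about the common axis, so total angular momentum is conserved.
Moments of inertia: I_A = ½(33.4)(0.294)² = 1.443 kg·m²; I_B = ½(13.4)(0.146)² = 0.1428 kg·m².
Taking A's sense as positive: L = (1.443)(1580) + (0.1428)(415) = 2340 kg·m²·rpm.
Combined I = 1.443 + 0.1428 = 1.586 kg·m².
ω_f = L / I = 2340 / 1.586 = 1475 rpm.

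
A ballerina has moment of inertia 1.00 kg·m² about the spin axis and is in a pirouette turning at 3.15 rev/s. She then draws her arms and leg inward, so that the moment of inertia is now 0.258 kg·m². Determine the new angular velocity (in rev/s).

ω₂ ≈ 12.2 rev/s

Angular momentum about the spin axis is conserved since the torque about it is zero.
ω₂ = I₁ω₁ / I₂ = (1.000)(3.15 rev/s) / (0.2580) = 12.21 rev/s.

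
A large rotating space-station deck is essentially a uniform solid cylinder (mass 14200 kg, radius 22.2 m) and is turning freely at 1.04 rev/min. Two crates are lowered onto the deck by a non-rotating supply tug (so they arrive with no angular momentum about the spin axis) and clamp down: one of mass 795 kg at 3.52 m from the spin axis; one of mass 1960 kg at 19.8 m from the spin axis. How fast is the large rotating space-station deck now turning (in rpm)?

The added mass arrives with no angular momentum about the spin axis, and any external torque about the spin axis is negligible, so the system's angular momentum is conserved.
I_p = ½(14200)(22.2)² = 3.499e+06 kg·m².
Added inertia Σmr² = (795)(3.52)² + (1960)(19.8)² = 7.782e+05 kg·m²; I_f = 3.499e+06 + 7.782e+05 = 4.277e+06 kg·m².
ω_f = I_p ω_i / I_f = (3.499e+06)(1.04) / 4.277e+06 = 0.8508 rpm.

ω_f ≈ 0.851 rpm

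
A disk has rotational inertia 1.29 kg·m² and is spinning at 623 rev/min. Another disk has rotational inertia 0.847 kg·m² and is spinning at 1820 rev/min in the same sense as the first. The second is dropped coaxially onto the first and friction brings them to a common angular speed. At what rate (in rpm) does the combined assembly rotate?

No external torque acts about the common axis, so total angular momentum is conserved.
Taking A's sense as positive: L = (1.290)(623) + (0.8470)(1820) = 2345 kg·m²·rpm.
Combined I = 1.290 + 0.8470 = 2.137 kg·m².
ω_f = L / I = 2345 / 2.137 = 1097 rpm.

|ω_f| ≈ 1100 rpm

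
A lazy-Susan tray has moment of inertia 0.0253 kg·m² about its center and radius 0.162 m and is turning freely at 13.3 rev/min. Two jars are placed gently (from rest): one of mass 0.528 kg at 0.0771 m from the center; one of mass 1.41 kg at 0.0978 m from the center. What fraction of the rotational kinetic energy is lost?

fraction ≈ 0.397

The added mass arrives with no angular momentum about the center, and any external torque about the center is negligible, so the system's angular momentum is conserved.
Added inertia Σmr² = (0.528)(0.0771)² + (1.41)(0.0978)² = 0.01663 kg·m²; I_f = 0.02530 + 0.01663 = 0.04193 kg·m².
ω_f = I_p ω_i / I_f = (0.02530)(13.3) / 0.04193 = 8.026 rpm.
KE_i = ½(0.02530)(1.393 rad/s)² = 0.02454 J; KE_f = ½(0.04193)(0.8405)² = 0.01481 J.
Fraction lost = 0.3965.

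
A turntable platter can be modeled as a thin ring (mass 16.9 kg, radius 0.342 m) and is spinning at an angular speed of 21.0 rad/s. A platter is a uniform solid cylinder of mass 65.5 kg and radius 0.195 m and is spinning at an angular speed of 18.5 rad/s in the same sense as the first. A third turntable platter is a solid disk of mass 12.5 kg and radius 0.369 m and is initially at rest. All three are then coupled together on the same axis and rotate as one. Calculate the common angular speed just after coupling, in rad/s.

No external torque acts about the common axis, so total angular momentum is conserved.
Moments of inertia: I_A = (16.9)(0.342)² = 1.977 kg·m²; I_B = ½(65.5)(0.195)² = 1.245 kg·m²; I_C = ½(12.5)(0.369)² = 0.8510 kg·m².
Taking A's sense as positive: L = (1.977)(21.0) + (1.245)(18.5) = 64.55 kg·m²·rad/s.
Combined I = 1.977 + 1.245 + 0.8510 = 4.073 kg·m².
ω_f = L / I = 64.55 / 4.073 = 15.85 rad/s.

|ω_f| ≈ 15.8 rad/s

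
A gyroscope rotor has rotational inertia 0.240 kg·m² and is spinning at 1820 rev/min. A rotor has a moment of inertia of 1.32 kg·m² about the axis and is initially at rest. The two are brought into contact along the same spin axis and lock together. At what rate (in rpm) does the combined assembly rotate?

No external torque acts about the common axis, so total angular momentum is conserved.
Taking A's sense as positive: L = (0.2400)(1820) = 436.8 kg·m²·rpm.
Combined I = 0.2400 + 1.320 = 1.560 kg·m².
ω_f = L / I = 436.8 / 1.560 = 280.0 rpm.

|ω_f| ≈ 280 rpm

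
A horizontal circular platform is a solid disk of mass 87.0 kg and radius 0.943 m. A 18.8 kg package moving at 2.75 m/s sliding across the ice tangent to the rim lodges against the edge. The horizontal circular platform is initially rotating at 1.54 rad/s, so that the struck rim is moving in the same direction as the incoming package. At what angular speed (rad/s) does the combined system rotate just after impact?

|ω_f| ≈ 1.96 rad/s

The axle reaction passes through the central axle and exerts no torque about it; angular momentum about the central axle is conserved through the impact.
I_p = ½(87.0)(0.943)² = 38.68 kg·m². Taking the sense of the package's angular momentum as positive, L_{package} = m v R = (18.8)(2.75)(0.943) = 48.75 kg·m²/s.
L_i = +I_p ω_p + m v R = +(38.68)(1.54) + 48.75 = 108.3 kg·m²/s.
After sticking, I_f = I_p + m R² = 38.68 + (18.8)(0.943)² = 55.40 kg·m².
ω_f = L_i / I_f = 108.3 / 55.40 = 1.955 rad/s.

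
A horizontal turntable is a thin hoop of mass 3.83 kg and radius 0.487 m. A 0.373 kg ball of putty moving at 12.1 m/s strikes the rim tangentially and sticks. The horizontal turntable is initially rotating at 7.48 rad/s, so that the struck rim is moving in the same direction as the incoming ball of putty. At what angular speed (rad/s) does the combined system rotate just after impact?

The axle reaction passes through the axle and exerts no torque about it; angular momentum about the axle is conserved through the impact.
I_p = (3.83)(0.487)² = 0.9084 kg·m². Taking the sense of the ball of putty's angular momentum as positive, L_{ball} = m v R = (0.373)(12.1)(0.487) = 2.198 kg·m²/s.
L_i = +I_p ω_p + m v R = +(0.9084)(7.48) + 2.198 = 8.992 kg·m²/s.
After sticking, I_f = I_p + m R² = 0.9084 + (0.373)(0.487)² = 0.9968 kg·m².
ω_f = L_i / I_f = 8.992 / 0.9968 = 9.021 rad/s.

|ω_f| ≈ 9.02 rad/s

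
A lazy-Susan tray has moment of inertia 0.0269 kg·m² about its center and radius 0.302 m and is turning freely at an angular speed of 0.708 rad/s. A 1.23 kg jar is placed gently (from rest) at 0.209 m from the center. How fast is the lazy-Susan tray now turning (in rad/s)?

The added mass arrives with no angular momentum about the center, and any external torque about the center is negligible, so the system's angular momentum is conserved.
Added inertia Σmr² = (1.23)(0.209)² = 0.05373 kg·m²; I_f = 0.02690 + 0.05373 = 0.08063 kg·m².
ω_f = I_p ω_i / I_f = (0.02690)(0.708) / 0.08063 = 0.2362 rad/s.

ω_f ≈ 0.236 rad/s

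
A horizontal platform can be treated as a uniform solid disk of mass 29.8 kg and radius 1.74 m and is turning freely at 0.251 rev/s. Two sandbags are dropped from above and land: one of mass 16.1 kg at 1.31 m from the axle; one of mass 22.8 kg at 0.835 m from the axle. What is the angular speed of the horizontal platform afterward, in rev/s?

The added mass arrives with no angular momentum about the axle, and any external torque about the axle is negligible, so the system's angular momentum is conserved.
I_p = ½(29.8)(1.74)² = 45.11 kg·m².
Added inertia Σmr² = (16.1)(1.31)² + (22.8)(0.835)² = 43.53 kg·m²; I_f = 45.11 + 43.53 = 88.64 kg·m².
ω_f = I_p ω_i / I_f = (45.11)(0.251) / 88.64 = 0.1277 rev/s.

ω_f ≈ 0.128 rev/s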